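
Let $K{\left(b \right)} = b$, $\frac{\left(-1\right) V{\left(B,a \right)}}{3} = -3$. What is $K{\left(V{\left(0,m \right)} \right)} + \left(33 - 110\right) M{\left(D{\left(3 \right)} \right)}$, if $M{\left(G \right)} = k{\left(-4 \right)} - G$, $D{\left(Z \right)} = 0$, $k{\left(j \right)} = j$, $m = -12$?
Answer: $317$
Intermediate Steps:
$V{\left(B,a \right)} = 9$ ($V{\left(B,a \right)} = \left(-3\right) \left(-3\right) = 9$)
$M{\left(G \right)} = -4 - G$
$K{\left(V{\left(0,m \right)} \right)} + \left(33 - 110\right) M{\left(D{\left(3 \right)} \right)} = 9 + \left(33 - 110\right) \left(-4 - 0\right) = 9 - 77 \left(-4 + 0\right) = 9 - -308 = 9 + 308 = 317$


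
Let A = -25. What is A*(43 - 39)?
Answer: -100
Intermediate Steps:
A*(43 - 39) = -25*(43 - 39) = -25*4 = -100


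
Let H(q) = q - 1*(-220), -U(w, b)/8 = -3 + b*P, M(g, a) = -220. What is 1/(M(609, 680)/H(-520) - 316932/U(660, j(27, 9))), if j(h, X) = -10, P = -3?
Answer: 90/132121 ≈ 0.00068119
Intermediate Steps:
U(w, b) = 24 + 24*b (U(w, b) = -8*(-3 + b*(-3)) = -8*(-3 - 3*b) = 24 + 24*b)
H(q) = 220 + q (H(q) = q + 220 = 220 + q)
1/(M(609, 680)/H(-520) - 316932/U(660, j(27, 9))) = 1/(-220/(220 - 520) - 316932/(24 + 24*(-10))) = 1/(-220/(-300) - 316932/(24 - 240)) = 1/(-220*(-1/300) - 316932/(-216)) = 1/(11/15 - 316932*(-1/216)) = 1/(11/15 + 26411/18) = 1/(132121/90) = 90/132121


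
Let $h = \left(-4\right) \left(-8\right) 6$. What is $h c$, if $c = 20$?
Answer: $3840$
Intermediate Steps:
$h = 192$ ($h = 32 \cdot 6 = 192$)
$h c = 192 \cdot 20 = 3840$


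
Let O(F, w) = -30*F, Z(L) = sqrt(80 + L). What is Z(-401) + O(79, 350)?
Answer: -2370 + I*sqrt(321) ≈ -2370.0 + 17.916*I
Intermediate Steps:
Z(-401) + O(79, 350) = sqrt(80 - 401) - 30*79 = sqrt(-321) - 2370 = I*sqrt(321) - 2370 = -2370 + I*sqrt(321)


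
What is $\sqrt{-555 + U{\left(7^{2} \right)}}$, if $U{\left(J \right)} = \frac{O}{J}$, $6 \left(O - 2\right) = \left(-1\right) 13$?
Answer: $\frac{i \sqrt{979026}}{42} \approx 23.559 i$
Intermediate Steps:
$O = - \frac{1}{6}$ ($O = 2 + \frac{\left(-1\right) 13}{6} = 2 + \frac{1}{6} \left(-13\right) = 2 - \frac{13}{6} = - \frac{1}{6} \approx -0.16667$)
$U{\left(J \right)} = - \frac{1}{6 J}$
$\sqrt{-555 + U{\left(7^{2} \right)}} = \sqrt{-555 - \frac{1}{6 \cdot 7^{2}}} = \sqrt{-555 - \frac{1}{6 \cdot 49}} = \sqrt{-555 - \frac{1}{294}} = \sqrt{- \frac{163171}{294}} = \frac{i \sqrt{979026}}{42}$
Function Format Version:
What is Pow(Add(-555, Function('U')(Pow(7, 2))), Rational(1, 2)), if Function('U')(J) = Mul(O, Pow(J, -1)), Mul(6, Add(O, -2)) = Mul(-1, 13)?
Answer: Mul(Rational(1, 42), I, Pow(979026, Rational(1, 2))) ≈ Mul(23.559, I)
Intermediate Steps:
O = Rational(-1, 6) (O = Add(2, Mul(Rational(1, 6), Mul(-1, 13))) = Add(2, Mul(Rational(1, 6), -13)) = Add(2, Rational(-13, 6)) = Rational(-1, 6) ≈ -0.16667)
Function('U')(J) = Mul(Rational(-1, 6), Pow(J, -1))
Pow(Add(-555, Function('U')(Pow(7, 2))), Rational(1, 2)) = Pow(Add(-555, Mul(Rational(-1, 6), Pow(Pow(7, 2), -1))), Rational(1, 2)) = Pow(Add(-555, Mul(Rational(-1, 6), Pow(49, -1))), Rational(1, 2)) = Pow(Add(-555, Mul(Rational(-1, 6), Rational(1, 49))), Rational(1, 2)) = Pow(Add(-555, Rational(-1, 294)), Rational(1, 2)) = Pow(Rational(-163171, 294), Rational(1, 2)) = Mul(Rational(1, 42), I, Pow(979026, Rational(1, 2)))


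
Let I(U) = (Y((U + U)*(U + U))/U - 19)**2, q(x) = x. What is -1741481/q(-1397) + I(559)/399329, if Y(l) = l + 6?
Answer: 219452379005434726/174321467172853 ≈ 1258.9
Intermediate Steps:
Y(l) = 6 + l
I(U) = (-19 + (6 + 4*U**2)/U)**2 (I(U) = ((6 + (U + U)*(U + U))/U - 19)**2 = ((6 + (2*U)*(2*U))/U - 19)**2 = ((6 + 4*U**2)/U - 19)**2 = (-19 + (6 + 4*U**2)/U)**2)
-1741481/q(-1397) + I(559)/399329 = -1741481/(-1397) + ((6 - 19*559 + 4*559**2)**2/559**2)/399329 = -1741481*(-1/1397) + ((6 - 10621 + 4*312481)**2/312481)*(1/399329) = 1741481/1397 + ((6 - 10621 + 1249924)**2/312481)*(1/399329) = 1741481/1397 + ((1/312481)*1239309**2)*(1/399329) = 1741481/1397 + ((1/312481)*1535886797481)*(1/399329) = 1741481/1397 + (1535886797481/312481)*(1/399329) = 1741481/1397 + 1535886797481/124782725249 = 219452379005434726/174321467172853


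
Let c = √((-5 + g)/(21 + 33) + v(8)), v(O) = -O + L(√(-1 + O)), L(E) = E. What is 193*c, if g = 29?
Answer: 193*√(-68 + 9*√7)/3 ≈ 427.65*I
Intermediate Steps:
v(O) = √(-1 + O) - O (v(O) = -O + √(-1 + O) = √(-1 + O) - O)
c = √(-68/9 + √7) (c = √((-5 + 29)/(21 + 33) + (√(-1 + 8) - 1*8)) = √(24/54 + (√7 - 8)) = √(24*(1/54) + (-8 + √7)) = √(4/9 + (-8 + √7)) = √(-68/9 + √7) ≈ 2.2158*I)
193*c = 193*(√(-68 + 9*√7)/3) = 193*√(-68 + 9*√7)/3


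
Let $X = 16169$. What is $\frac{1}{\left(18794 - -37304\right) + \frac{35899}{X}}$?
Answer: $\frac{16169}{907084461} \approx 1.7825 \cdot 10^{-5}$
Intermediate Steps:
$\frac{1}{\left(18794 - -37304\right) + \frac{35899}{X}} = \frac{1}{\left(18794 - -37304\right) + \frac{35899}{16169}} = \frac{1}{\left(18794 + 37304\right) + 35899 \cdot \frac{1}{16169}} = \frac{1}{56098 + \frac{35899}{16169}} = \frac{1}{\frac{907084461}{16169}} = \frac{16169}{907084461}$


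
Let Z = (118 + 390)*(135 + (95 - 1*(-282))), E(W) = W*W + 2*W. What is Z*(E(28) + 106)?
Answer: 246050816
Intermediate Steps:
E(W) = W**2 + 2*W
Z = 260096 (Z = 508*(135 + (95 + 282)) = 508*(135 + 377) = 508*512 = 260096)
Z*(E(28) + 106) = 260096*(28*(2 + 28) + 106) = 260096*(28*30 + 106) = 260096*(840 + 106) = 260096*946 = 246050816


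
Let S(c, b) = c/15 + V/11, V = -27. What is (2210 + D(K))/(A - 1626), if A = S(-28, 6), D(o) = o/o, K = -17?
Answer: -364815/269003 ≈ -1.3562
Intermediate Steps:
D(o) = 1
S(c, b) = -27/11 + c/15 (S(c, b) = c/15 - 27/11 = -27/11 + c/15)
A = -713/165 (A = -27/11 + (1/15)*(-28) = -27/11 - 28/15 = -713/165 ≈ -4.3212)
(2210 + D(K))/(A - 1626) = (2210 + 1)/(-713/165 - 1626) = 2211/(-269003/165) = 2211*(-165/269003) = -364815/269003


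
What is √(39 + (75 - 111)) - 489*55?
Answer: -26895 + √3 ≈ -26893.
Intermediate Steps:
√(39 + (75 - 111)) - 489*55 = √(39 - 36) - 26895 = √3 - 26895 = -26895 + √3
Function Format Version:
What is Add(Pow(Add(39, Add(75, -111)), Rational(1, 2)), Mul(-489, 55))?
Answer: Add(-26895, Pow(3, Rational(1, 2))) ≈ -26893.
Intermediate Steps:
Add(Pow(Add(39, Add(75, -111)), Rational(1, 2)), Mul(-489, 55)) = Add(Pow(Add(39, -36), Rational(1, 2)), -26895) = Add(Pow(3, Rational(1, 2)), -26895) = Add(-26895, Pow(3, Rational(1, 2)))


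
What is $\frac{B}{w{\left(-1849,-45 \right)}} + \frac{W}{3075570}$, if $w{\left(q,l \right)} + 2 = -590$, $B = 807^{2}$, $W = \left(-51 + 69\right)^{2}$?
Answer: $- \frac{12363961081}{11239120} \approx -1100.1$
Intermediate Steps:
$W = 324$ ($W = 18^{2} = 324$)
$B = 651249$
$w{\left(q,l \right)} = -592$ ($w{\left(q,l \right)} = -2 - 590 = -592$)
$\frac{B}{w{\left(-1849,-45 \right)}} + \frac{W}{3075570} = \frac{651249}{-592} + \frac{324}{3075570} = 651249 \left(- \frac{1}{592}\right) + 324 \cdot \frac{1}{3075570} = - \frac{651249}{592} + \frac{2}{18985} = - \frac{12363961081}{11239120}$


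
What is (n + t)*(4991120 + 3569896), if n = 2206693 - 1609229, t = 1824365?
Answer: 20733316818264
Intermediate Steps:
n = 597464
(n + t)*(4991120 + 3569896) = (597464 + 1824365)*(4991120 + 3569896) = 2421829*8561016 = 20733316818264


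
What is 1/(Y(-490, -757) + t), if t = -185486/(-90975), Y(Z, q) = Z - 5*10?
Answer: -90975/48941014 ≈ -0.0018589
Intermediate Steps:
Y(Z, q) = -50 + Z (Y(Z, q) = Z - 1*50 = Z - 50 = -50 + Z)
t = 185486/90975 (t = -185486*(-1/90975) = 185486/90975 ≈ 2.0389)
1/(Y(-490, -757) + t) = 1/((-50 - 490) + 185486/90975) = 1/(-540 + 185486/90975) = 1/(-48941014/90975) = -90975/48941014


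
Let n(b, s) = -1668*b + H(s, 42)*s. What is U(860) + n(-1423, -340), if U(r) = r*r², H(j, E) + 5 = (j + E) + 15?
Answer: 638527484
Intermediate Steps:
H(j, E) = 10 + E + j (H(j, E) = -5 + ((j + E) + 15) = -5 + ((E + j) + 15) = -5 + (15 + E + j) = 10 + E + j)
U(r) = r³
n(b, s) = -1668*b + s*(52 + s) (n(b, s) = -1668*b + (10 + 42 + s)*s = -1668*b + (52 + s)*s = -1668*b + s*(52 + s))
U(860) + n(-1423, -340) = 860³ + (-1668*(-1423) - 340*(52 - 340)) = 636056000 + (2373564 - 340*(-288)) = 636056000 + (2373564 + 97920) = 636056000 + 2471484 = 638527484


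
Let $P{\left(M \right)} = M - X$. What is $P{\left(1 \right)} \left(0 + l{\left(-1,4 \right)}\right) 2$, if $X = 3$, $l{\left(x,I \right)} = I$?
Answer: $-16$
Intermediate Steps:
$P{\left(M \right)} = -3 + M$ ($P{\left(M \right)} = M - 3 = -3 + M$)
$P{\left(1 \right)} \left(0 + l{\left(-1,4 \right)}\right) 2 = \left(-3 + 1\right) \left(0 + 4\right) 2 = - 2 \cdot 4 \cdot 2 = \left(-2\right) 8 = -16$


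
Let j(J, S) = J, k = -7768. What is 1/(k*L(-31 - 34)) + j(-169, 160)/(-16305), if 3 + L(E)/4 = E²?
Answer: 22170414991/2138987469120 ≈ 0.010365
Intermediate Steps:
L(E) = -12 + 4*E²
1/(k*L(-31 - 34)) + j(-169, 160)/(-16305) = 1/((-7768)*(-12 + 4*(-31 - 34)²)) - 169/(-16305) = -1/(7768*(-12 + 4*(-65)²)) - 169*(-1/16305) = -1/(7768*(-12 + 4*4225)) + 169/16305 = -1/(7768*(-12 + 16900)) + 169/16305 = -1/7768/16888 + 169/16305 = -1/7768*1/16888 + 169/16305 = -1/131185984 + 169/16305 = 22170414991/2138987469120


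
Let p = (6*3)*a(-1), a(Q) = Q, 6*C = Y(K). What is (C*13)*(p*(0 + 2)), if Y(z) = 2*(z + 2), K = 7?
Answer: -1404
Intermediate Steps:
Y(z) = 4 + 2*z (Y(z) = 2*(2 + z) = 4 + 2*z)
C = 3 (C = (4 + 2*7)/6 = (4 + 14)/6 = (⅙)*18 = 3)
p = -18 (p = (6*3)*(-1) = 18*(-1) = -18)
(C*13)*(p*(0 + 2)) = (3*13)*(-18*(0 + 2)) = 39*(-18*2) = 39*(-36) = -1404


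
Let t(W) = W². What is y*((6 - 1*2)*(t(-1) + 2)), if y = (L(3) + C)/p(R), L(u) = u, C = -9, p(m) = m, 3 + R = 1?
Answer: 36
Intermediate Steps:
R = -2 (R = -3 + 1 = -2)
y = 3 (y = (3 - 9)/(-2) = -6*(-½) = 3)
y*((6 - 1*2)*(t(-1) + 2)) = 3*((6 - 1*2)*((-1)² + 2)) = 3*((6 - 2)*(1 + 2)) = 3*(4*3) = 3*12 = 36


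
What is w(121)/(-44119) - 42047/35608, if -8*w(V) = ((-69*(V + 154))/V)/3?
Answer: -2551043356/2160110359 ≈ -1.1810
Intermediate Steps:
w(V) = -(-10626 - 69*V)/(24*V) (w(V) = -(-69*(V + 154))/V/(8*3) = -(-69*(154 + V))/V/(8*3) = -(-10626 - 69*V)/V/(8*3) = -(-10626 - 69*V)/(24*V))
w(121)/(-44119) - 42047/35608 = ((23/8)*(154 + 121)/121)/(-44119) - 42047/35608 = ((23/8)*(1/121)*275)*(-1/44119) - 42047*1/35608 = (575/88)*(-1/44119) - 42047/35608 = -575/3882472 - 42047/35608 = -2551043356/2160110359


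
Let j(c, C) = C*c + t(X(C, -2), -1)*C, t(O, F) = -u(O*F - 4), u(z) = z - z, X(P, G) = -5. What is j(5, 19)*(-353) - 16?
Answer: -33551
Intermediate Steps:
u(z) = 0
t(O, F) = 0 (t(O, F) = -1*0 = 0)
j(c, C) = C*c (j(c, C) = C*c + 0*C = C*c + 0 = C*c)
j(5, 19)*(-353) - 16 = (19*5)*(-353) - 16 = 95*(-353) - 16 = -33535 - 16 = -33551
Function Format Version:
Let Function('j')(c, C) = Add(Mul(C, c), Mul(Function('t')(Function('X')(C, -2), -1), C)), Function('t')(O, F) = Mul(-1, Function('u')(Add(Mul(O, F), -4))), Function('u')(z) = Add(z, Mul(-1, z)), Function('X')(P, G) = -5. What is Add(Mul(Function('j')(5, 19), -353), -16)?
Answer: -33551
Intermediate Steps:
Function('u')(z) = 0
Function('t')(O, F) = 0 (Function('t')(O, F) = Mul(-1, 0) = 0)
Function('j')(c, C) = Mul(C, c) (Function('j')(c, C) = Add(Mul(C, c), Mul(0, C)) = Add(Mul(C, c), 0) = Mul(C, c))
Add(Mul(Function('j')(5, 19), -353), -16) = Add(Mul(Mul(19, 5), -353), -16) = Add(Mul(95, -353), -16) = Add(-33535, -16) = -33551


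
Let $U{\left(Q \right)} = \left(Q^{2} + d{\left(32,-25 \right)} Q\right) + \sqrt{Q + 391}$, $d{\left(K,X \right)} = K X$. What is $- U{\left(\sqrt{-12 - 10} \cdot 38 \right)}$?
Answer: $31768 - \sqrt{391 + 38 i \sqrt{22}} + 30400 i \sqrt{22} \approx 31748.0 + 1.4258 \cdot 10^{5} i$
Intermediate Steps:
$U{\left(Q \right)} = Q^{2} + \sqrt{391 + Q} - 800 Q$ ($U{\left(Q \right)} = \left(Q^{2} + 32 \left(-25\right) Q\right) + \sqrt{Q + 391} = \left(Q^{2} - 800 Q\right) + \sqrt{391 + Q} = Q^{2} + \sqrt{391 + Q} - 800 Q$)
$- U{\left(\sqrt{-12 - 10} \cdot 38 \right)} = - (\left(\sqrt{-12 - 10} \cdot 38\right)^{2} + \sqrt{391 + \sqrt{-12 - 10} \cdot 38} - 800 \sqrt{-12 - 10} \cdot 38) = - (\left(\sqrt{-22} \cdot 38\right)^{2} + \sqrt{391 + \sqrt{-22} \cdot 38} - 800 \sqrt{-22} \cdot 38) = - (\left(i \sqrt{22} \cdot 38\right)^{2} + \sqrt{391 + i \sqrt{22} \cdot 38} - 800 i \sqrt{22} \cdot 38) = - (\left(38 i \sqrt{22}\right)^{2} + \sqrt{391 + 38 i \sqrt{22}} - 800 \cdot 38 i \sqrt{22}) = - (-31768 + \sqrt{391 + 38 i \sqrt{22}} - 30400 i \sqrt{22}) = 31768 - \sqrt{391 + 38 i \sqrt{22}} + 30400 i \sqrt{22}$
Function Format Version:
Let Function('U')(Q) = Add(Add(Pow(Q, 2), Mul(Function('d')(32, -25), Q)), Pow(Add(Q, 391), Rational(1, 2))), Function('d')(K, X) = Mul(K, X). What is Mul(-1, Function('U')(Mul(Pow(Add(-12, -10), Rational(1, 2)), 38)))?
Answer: Add(31768, Mul(-1, Pow(Add(391, Mul(38, I, Pow(22, Rational(1, 2)))), Rational(1, 2))), Mul(30400, I, Pow(22, Rational(1, 2)))) ≈ Add(31748., Mul(1.4258e+5, I))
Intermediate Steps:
Function('U')(Q) = Add(Pow(Q, 2), Pow(Add(391, Q), Rational(1, 2)), Mul(-800, Q)) (Function('U')(Q) = Add(Add(Pow(Q, 2), Mul(Mul(32, -25), Q)), Pow(Add(Q, 391), Rational(1, 2))) = Add(Add(Pow(Q, 2), Mul(-800, Q)), Pow(Add(391, Q), Rational(1, 2))) = Add(Pow(Q, 2), Pow(Add(391, Q), Rational(1, 2)), Mul(-800, Q)))
Mul(-1, Function('U')(Mul(Pow(Add(-12, -10), Rational(1, 2)), 38))) = Mul(-1, Add(Pow(Mul(Pow(Add(-12, -10), Rational(1, 2)), 38), 2), Pow(Add(391, Mul(Pow(Add(-12, -10), Rational(1, 2)), 38)), Rational(1, 2)), Mul(-800, Mul(Pow(Add(-12, -10), Rational(1, 2)), 38)))) = Mul(-1, Add(Pow(Mul(Pow(-22, Rational(1, 2)), 38), 2), Pow(Add(391, Mul(Pow(-22, Rational(1, 2)), 38)), Rational(1, 2)), Mul(-800, Mul(Pow(-22, Rational(1, 2)), 38)))) = Mul(-1, Add(Pow(Mul(Mul(I, Pow(22, Rational(1, 2))), 38), 2), Pow(Add(391, Mul(Mul(I, Pow(22, Rational(1, 2))), 38)), Rational(1, 2)), Mul(-800, Mul(Mul(I, Pow(22, Rational(1, 2))), 38)))) = Mul(-1, Add(Pow(Mul(38, I, Pow(22, Rational(1, 2))), 2), Pow(Add(391, Mul(38, I, Pow(22, Rational(1, 2)))), Rational(1, 2)), Mul(-800, Mul(38, I, Pow(22, Rational(1, 2)))))) = Mul(-1, Add(-31768, Pow(Add(391, Mul(38, I, Pow(22, Rational(1, 2)))), Rational(1, 2)), Mul(-30400, I, Pow(22, Rational(1, 2))))) = Add(31768, Mul(-1, Pow(Add(391, Mul(38, I, Pow(22, Rational(1, 2)))), Rational(1, 2))), Mul(30400, I, Pow(22, Rational(1, 2))))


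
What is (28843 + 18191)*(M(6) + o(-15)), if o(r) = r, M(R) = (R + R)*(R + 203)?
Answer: 117255762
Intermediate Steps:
M(R) = 2*R*(203 + R) (M(R) = (2*R)*(203 + R) = 2*R*(203 + R))
(28843 + 18191)*(M(6) + o(-15)) = (28843 + 18191)*(2*6*(203 + 6) - 15) = 47034*(2*6*209 - 15) = 47034*(2508 - 15) = 47034*2493 = 117255762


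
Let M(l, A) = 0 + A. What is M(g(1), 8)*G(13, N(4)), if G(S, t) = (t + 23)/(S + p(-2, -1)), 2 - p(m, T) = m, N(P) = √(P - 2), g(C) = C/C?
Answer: 184/17 + 8*√2/17 ≈ 11.489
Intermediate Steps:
g(C) = 1
N(P) = √(-2 + P)
p(m, T) = 2 - m
M(l, A) = A
G(S, t) = (23 + t)/(4 + S) (G(S, t) = (t + 23)/(S + (2 - 1*(-2))) = (23 + t)/(S + (2 + 2)) = (23 + t)/(S + 4) = (23 + t)/(4 + S))
M(g(1), 8)*G(13, N(4)) = 8*((23 + √(-2 + 4))/(4 + 13)) = 8*((23 + √2)/17) = 8*(23/17 + √2/17) = 184/17 + 8*√2/17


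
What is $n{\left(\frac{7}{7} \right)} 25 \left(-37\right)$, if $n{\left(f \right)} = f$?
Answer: $-925$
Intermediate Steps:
$n{\left(\frac{7}{7} \right)} 25 \left(-37\right) = \frac{7}{7} \cdot 25 \left(-37\right) = 7 \cdot \frac{1}{7} \cdot 25 \left(-37\right) = 1 \cdot 25 \left(-37\right) = 25 \left(-37\right) = -925$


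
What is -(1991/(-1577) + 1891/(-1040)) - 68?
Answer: -106472693/1640080 ≈ -64.919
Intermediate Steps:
-(1991/(-1577) + 1891/(-1040)) - 68 = -(1991*(-1/1577) + 1891*(-1/1040)) - 68 = -(-1991/1577 - 1891/1040) - 68 = -1*(-5052747/1640080) - 68 = 5052747/1640080 - 68 = -106472693/1640080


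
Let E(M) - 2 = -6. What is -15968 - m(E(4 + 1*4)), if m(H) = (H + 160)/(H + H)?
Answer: -31897/2 ≈ -15949.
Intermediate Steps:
E(M) = -4 (E(M) = 2 - 6 = -4)
m(H) = (160 + H)/(2*H) (m(H) = (160 + H)/((2*H)) = (160 + H)*(1/(2*H)) = (160 + H)/(2*H))
-15968 - m(E(4 + 1*4)) = -15968 - (160 - 4)/(2*(-4)) = -15968 - (-1)*156/(2*4) = -15968 - 1*(-39/2) = -15968 + 39/2 = -31897/2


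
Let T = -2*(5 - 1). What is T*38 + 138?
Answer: -166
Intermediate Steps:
T = -8 (T = -2*4 = -8)
T*38 + 138 = -8*38 + 138 = -304 + 138 = -166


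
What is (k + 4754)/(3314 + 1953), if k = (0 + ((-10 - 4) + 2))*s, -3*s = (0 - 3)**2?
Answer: 4790/5267 ≈ 0.90944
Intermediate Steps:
s = -3 (s = -(0 - 3)**2/3 = -1/3*(-3)**2 = -1/3*9 = -3)
k = 36 (k = (0 + ((-10 - 4) + 2))*(-3) = (0 + (-14 + 2))*(-3) = (0 - 12)*(-3) = -12*(-3) = 36)
(k + 4754)/(3314 + 1953) = (36 + 4754)/(3314 + 1953) = 4790/5267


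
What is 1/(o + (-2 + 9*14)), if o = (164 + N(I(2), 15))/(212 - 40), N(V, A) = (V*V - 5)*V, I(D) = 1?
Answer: 43/5372 ≈ 0.0080045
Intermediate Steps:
N(V, A) = V*(-5 + V²) (N(V, A) = (V² - 5)*V = (-5 + V²)*V = V*(-5 + V²))
o = 40/43 (o = (164 + 1*(-5 + 1²))/(212 - 40) = (164 + 1*(-5 + 1))/172 = (164 + 1*(-4))*(1/172) = (164 - 4)*(1/172) = 160*(1/172) = 40/43 ≈ 0.93023)
1/(o + (-2 + 9*14)) = 1/(40/43 + (-2 + 9*14)) = 1/(40/43 + (-2 + 126)) = 1/(40/43 + 124) = 1/(5372/43) = 43/5372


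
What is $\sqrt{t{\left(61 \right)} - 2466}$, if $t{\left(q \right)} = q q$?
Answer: $\sqrt{1255} \approx 35.426$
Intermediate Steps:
$t{\left(q \right)} = q^{2}$
$\sqrt{t{\left(61 \right)} - 2466} = \sqrt{61^{2} - 2466} = \sqrt{3721 - 2466} = \sqrt{1255}$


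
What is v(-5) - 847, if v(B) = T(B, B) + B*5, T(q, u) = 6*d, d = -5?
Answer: -902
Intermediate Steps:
T(q, u) = -30 (T(q, u) = 6*(-5) = -30)
v(B) = -30 + 5*B (v(B) = -30 + B*5 = -30 + 5*B)
v(-5) - 847 = (-30 + 5*(-5)) - 847 = (-30 - 25) - 847 = -55 - 847 = -902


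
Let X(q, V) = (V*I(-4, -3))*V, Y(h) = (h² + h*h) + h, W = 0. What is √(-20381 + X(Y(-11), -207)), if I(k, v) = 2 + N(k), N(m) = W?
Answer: 7*√1333 ≈ 255.57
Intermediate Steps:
N(m) = 0
Y(h) = h + 2*h² (Y(h) = (h² + h²) + h = 2*h² + h = h + 2*h²)
I(k, v) = 2 (I(k, v) = 2 + 0 = 2)
X(q, V) = 2*V² (X(q, V) = (V*2)*V = (2*V)*V = 2*V²)
√(-20381 + X(Y(-11), -207)) = √(-20381 + 2*(-207)²) = √(-20381 + 2*42849) = √(-20381 + 85698) = √65317 = 7*√1333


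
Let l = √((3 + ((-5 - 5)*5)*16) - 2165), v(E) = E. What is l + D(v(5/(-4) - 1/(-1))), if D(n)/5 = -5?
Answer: -25 + I*√2962 ≈ -25.0 + 54.424*I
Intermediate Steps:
l = I*√2962 (l = √((3 - 10*5*16) - 2165) = √((3 - 50*16) - 2165) = √((3 - 800) - 2165) = √(-797 - 2165) = √(-2962) = I*√2962 ≈ 54.424*I)
D(n) = -25 (D(n) = 5*(-5) = -25)
l + D(v(5/(-4) - 1/(-1))) = I*√2962 - 25 = -25 + I*√2962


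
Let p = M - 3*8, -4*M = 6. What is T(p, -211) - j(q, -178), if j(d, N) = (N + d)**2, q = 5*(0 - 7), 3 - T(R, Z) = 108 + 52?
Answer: -45526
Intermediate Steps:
M = -3/2 (M = -1/4*6 = -3/2 ≈ -1.5000)
p = -51/2 (p = -3/2 - 3*8 = -3/2 - 24 = -51/2 ≈ -25.500)
T(R, Z) = -157 (T(R, Z) = 3 - (108 + 52) = 3 - 1*160 = 3 - 160 = -157)
q = -35 (q = 5*(-7) = -35)
T(p, -211) - j(q, -178) = -157 - (-178 - 35)**2 = -157 - 1*(-213)**2 = -157 - 1*45369 = -157 - 45369 = -45526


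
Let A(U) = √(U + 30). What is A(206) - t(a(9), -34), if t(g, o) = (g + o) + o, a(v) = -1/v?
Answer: 613/9 + 2*√59 ≈ 83.473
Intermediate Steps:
t(g, o) = g + 2*o
A(U) = √(30 + U)
A(206) - t(a(9), -34) = √(30 + 206) - (-1/9 + 2*(-34)) = √236 - (-1*⅑ - 68) = 2*√59 - (-⅑ - 68) = 2*√59 - 1*(-613/9) = 2*√59 + 613/9 = 613/9 + 2*√59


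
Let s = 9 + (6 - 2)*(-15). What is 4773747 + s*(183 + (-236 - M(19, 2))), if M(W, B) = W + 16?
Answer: 4778235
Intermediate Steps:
M(W, B) = 16 + W
s = -51 (s = 9 + 4*(-15) = 9 - 60 = -51)
4773747 + s*(183 + (-236 - M(19, 2))) = 4773747 - 51*(183 + (-236 - (16 + 19))) = 4773747 - 51*(183 + (-236 - 1*35)) = 4773747 - 51*(183 + (-236 - 35)) = 4773747 - 51*(183 - 271) = 4773747 - 51*(-88) = 4773747 + 4488 = 4778235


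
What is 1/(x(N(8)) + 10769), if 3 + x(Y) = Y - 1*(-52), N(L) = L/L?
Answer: 1/10819 ≈ 9.2430e-5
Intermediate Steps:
N(L) = 1
x(Y) = 49 + Y (x(Y) = -3 + (Y - 1*(-52)) = -3 + (Y + 52) = -3 + (52 + Y) = 49 + Y)
1/(x(N(8)) + 10769) = 1/((49 + 1) + 10769) = 1/(50 + 10769) = 1/10819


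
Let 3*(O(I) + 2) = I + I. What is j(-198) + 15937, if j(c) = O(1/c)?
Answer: 4732694/297 ≈ 15935.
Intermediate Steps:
O(I) = -2 + 2*I/3 (O(I) = -2 + (I + I)/3 = -2 + (2*I)/3 = -2 + 2*I/3)
j(c) = -2 + 2/(3*c)
j(-198) + 15937 = (-2 + (⅔)/(-198)) + 15937 = (-2 + (⅔)*(-1/198)) + 15937 = (-2 - 1/297) + 15937 = -595/297 + 15937 = 4732694/297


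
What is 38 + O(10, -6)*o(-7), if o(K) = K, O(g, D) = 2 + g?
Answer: -46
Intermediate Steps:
38 + O(10, -6)*o(-7) = 38 + (2 + 10)*(-7) = 38 + 12*(-7) = 38 - 84 = -46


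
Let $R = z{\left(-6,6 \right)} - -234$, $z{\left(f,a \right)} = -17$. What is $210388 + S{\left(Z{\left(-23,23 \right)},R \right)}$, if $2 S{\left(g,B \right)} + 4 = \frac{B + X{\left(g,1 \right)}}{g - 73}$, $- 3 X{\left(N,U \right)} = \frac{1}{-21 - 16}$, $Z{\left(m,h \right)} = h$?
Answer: $\frac{583815128}{2775} \approx 2.1038 \cdot 10^{5}$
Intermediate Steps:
$X{\left(N,U \right)} = \frac{1}{111}$ ($X{\left(N,U \right)} = - \frac{1}{3 \left(-21 - 16\right)} = - \frac{1}{3 \left(-37\right)} = \left(- \frac{1}{3}\right) \left(- \frac{1}{37}\right) = \frac{1}{111}$)
$R = 217$ ($R = -17 - -234 = -17 + 234 = 217$)
$S{\left(g,B \right)} = -2 + \frac{\frac{1}{111} + B}{2 \left(-73 + g\right)}$ ($S{\left(g,B \right)} = -2 + \frac{\left(B + \frac{1}{111}\right) \frac{1}{g - 73}}{2} = -2 + \frac{\left(\frac{1}{111} + B\right) \frac{1}{-73 + g}}{2} = -2 + \frac{\frac{1}{-73 + g} \left(\frac{1}{111} + B\right)}{2} = -2 + \frac{\frac{1}{111} + B}{2 \left(-73 + g\right)}$)
$210388 + S{\left(Z{\left(-23,23 \right)},R \right)} = 210388 + \frac{32413 - 10212 + 111 \cdot 217}{222 \left(-73 + 23\right)} = 210388 + \frac{32413 - 10212 + 24087}{222 \left(-50\right)} = 210388 + \frac{1}{222} \left(- \frac{1}{50}\right) 46288 = 210388 - \frac{11572}{2775} = \frac{583815128}{2775}$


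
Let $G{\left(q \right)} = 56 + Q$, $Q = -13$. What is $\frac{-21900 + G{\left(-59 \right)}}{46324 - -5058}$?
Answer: $- \frac{21857}{51382} \approx -0.42538$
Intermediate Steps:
$G{\left(q \right)} = 43$ ($G{\left(q \right)} = 56 - 13 = 43$)
$\frac{-21900 + G{\left(-59 \right)}}{46324 - -5058} = \frac{-21900 + 43}{46324 - -5058} = - \frac{21857}{46324 + 5058} = - \frac{21857}{51382}$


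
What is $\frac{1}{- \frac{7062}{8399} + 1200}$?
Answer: $\frac{8399}{10071738} \approx 0.00083392$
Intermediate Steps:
$\frac{1}{- \frac{7062}{8399} + 1200} = \frac{1}{\frac{10071738}{8399}} = \frac{8399}{10071738}$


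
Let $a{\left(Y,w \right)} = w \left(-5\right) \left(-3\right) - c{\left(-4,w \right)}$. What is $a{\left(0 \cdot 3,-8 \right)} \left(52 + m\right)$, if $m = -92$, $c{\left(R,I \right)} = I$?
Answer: $4480$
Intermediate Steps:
$a{\left(Y,w \right)} = 14 w$ ($a{\left(Y,w \right)} = w \left(-5\right) \left(-3\right) - w = - 5 w \left(-3\right) - w = 15 w - w = 14 w$)
$a{\left(0 \cdot 3,-8 \right)} \left(52 + m\right) = 14 \left(-8\right) \left(52 - 92\right) = \left(-112\right) \left(-40\right) = 4480$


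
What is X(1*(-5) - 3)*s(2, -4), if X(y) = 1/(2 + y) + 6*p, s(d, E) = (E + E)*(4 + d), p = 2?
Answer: -568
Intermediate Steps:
s(d, E) = 2*E*(4 + d) (s(d, E) = (2*E)*(4 + d) = 2*E*(4 + d))
X(y) = 12 + 1/(2 + y) (X(y) = 1/(2 + y) + 6*2 = 1/(2 + y) + 12 = 12 + 1/(2 + y))
X(1*(-5) - 3)*s(2, -4) = ((25 + 12*(1*(-5) - 3))/(2 + (1*(-5) - 3)))*(2*(-4)*(4 + 2)) = ((25 + 12*(-5 - 3))/(2 + (-5 - 3)))*(2*(-4)*6) = ((25 + 12*(-8))/(2 - 8))*(-48) = ((25 - 96)/(-6))*(-48) = -⅙*(-71)*(-48) = (71/6)*(-48) = -568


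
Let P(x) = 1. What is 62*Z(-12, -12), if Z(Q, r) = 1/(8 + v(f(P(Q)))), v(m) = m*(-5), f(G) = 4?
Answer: -31/6 ≈ -5.1667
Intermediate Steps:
v(m) = -5*m
Z(Q, r) = -1/12 (Z(Q, r) = 1/(8 - 5*4) = 1/(8 - 20) = 1/(-12) = -1/12)
62*Z(-12, -12) = 62*(-1/12) = -31/6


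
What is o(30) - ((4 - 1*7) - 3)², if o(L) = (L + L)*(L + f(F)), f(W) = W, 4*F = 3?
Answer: 1809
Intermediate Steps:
F = ¾ (F = (¼)*3 = ¾ ≈ 0.75000)
o(L) = 2*L*(¾ + L) (o(L) = (L + L)*(L + ¾) = (2*L)*(¾ + L) = 2*L*(¾ + L))
o(30) - ((4 - 1*7) - 3)² = (½)*30*(3 + 4*30) - ((4 - 1*7) - 3)² = (½)*30*(3 + 120) - ((4 - 7) - 3)² = (½)*30*123 - (-3 - 3)² = 1845 - 1*(-6)² = 1845 - 1*36 = 1845 - 36 = 1809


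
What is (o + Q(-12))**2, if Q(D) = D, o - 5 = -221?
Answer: 51984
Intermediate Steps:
o = -216 (o = 5 - 221 = -216)
(o + Q(-12))**2 = (-216 - 12)**2 = (-228)**2 = 51984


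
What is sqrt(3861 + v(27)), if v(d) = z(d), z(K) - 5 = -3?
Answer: sqrt(3863) ≈ 62.153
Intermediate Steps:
z(K) = 2 (z(K) = 5 - 3 = 2)
v(d) = 2
sqrt(3861 + v(27)) = sqrt(3861 + 2) = sqrt(3863)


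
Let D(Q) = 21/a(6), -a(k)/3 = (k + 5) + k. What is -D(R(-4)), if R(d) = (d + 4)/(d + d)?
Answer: 7/17 ≈ 0.41176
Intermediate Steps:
a(k) = -15 - 6*k (a(k) = -3*((k + 5) + k) = -3*((5 + k) + k) = -3*(5 + 2*k) = -15 - 6*k)
R(d) = (4 + d)/(2*d) (R(d) = (4 + d)/((2*d)) = (4 + d)*(1/(2*d)) = (4 + d)/(2*d))
D(Q) = -7/17 (D(Q) = 21/(-15 - 6*6) = 21/(-15 - 36) = 21/(-51) = 21*(-1/51) = -7/17)
-D(R(-4)) = -1*(-7/17) = 7/17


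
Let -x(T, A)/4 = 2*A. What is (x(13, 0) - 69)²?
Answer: 4761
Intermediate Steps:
x(T, A) = -8*A
(x(13, 0) - 69)² = (-8*0 - 69)² = (0 - 69)² = (-69)² = 4761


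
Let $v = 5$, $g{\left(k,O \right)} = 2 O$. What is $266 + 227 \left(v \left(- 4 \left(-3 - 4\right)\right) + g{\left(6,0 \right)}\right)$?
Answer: $32046$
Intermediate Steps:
$266 + 227 \left(v \left(- 4 \left(-3 - 4\right)\right) + g{\left(6,0 \right)}\right) = 266 + 227 \left(5 \left(- 4 \left(-3 - 4\right)\right) + 2 \cdot 0\right) = 266 + 227 \left(5 \left(\left(-4\right) \left(-7\right)\right) + 0\right) = 266 + 227 \left(5 \cdot 28 + 0\right) = 266 + 227 \left(140 + 0\right) = 266 + 227 \cdot 140 = 266 + 31780 = 32046$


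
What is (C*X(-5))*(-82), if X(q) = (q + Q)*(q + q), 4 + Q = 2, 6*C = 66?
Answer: -63140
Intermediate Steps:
C = 11 (C = (⅙)*66 = 11)
Q = -2 (Q = -4 + 2 = -2)
X(q) = 2*q*(-2 + q) (X(q) = (q - 2)*(q + q) = (-2 + q)*(2*q) = 2*q*(-2 + q))
(C*X(-5))*(-82) = (11*(2*(-5)*(-2 - 5)))*(-82) = (11*(2*(-5)*(-7)))*(-82) = (11*70)*(-82) = 770*(-82) = -63140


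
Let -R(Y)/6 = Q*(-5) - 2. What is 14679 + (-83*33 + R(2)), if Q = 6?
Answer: 12132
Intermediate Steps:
R(Y) = 192 (R(Y) = -6*(6*(-5) - 2) = -6*(-30 - 2) = -6*(-32) = 192)
14679 + (-83*33 + R(2)) = 14679 + (-83*33 + 192) = 14679 + (-2739 + 192) = 14679 - 2547 = 12132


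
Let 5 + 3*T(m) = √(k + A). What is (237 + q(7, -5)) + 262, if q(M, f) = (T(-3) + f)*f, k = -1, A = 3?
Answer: 1597/3 - 5*√2/3 ≈ 529.98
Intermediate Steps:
T(m) = -5/3 + √2/3 (T(m) = -5/3 + √(-1 + 3)/3 = -5/3 + √2/3)
q(M, f) = f*(-5/3 + f + √2/3) (q(M, f) = ((-5/3 + √2/3) + f)*f = (-5/3 + f + √2/3)*f = f*(-5/3 + f + √2/3))
(237 + q(7, -5)) + 262 = (237 + (⅓)*(-5)*(-5 + √2 + 3*(-5))) + 262 = (237 + (⅓)*(-5)*(-5 + √2 - 15)) + 262 = (237 + (⅓)*(-5)*(-20 + √2)) + 262 = (237 + (100/3 - 5*√2/3)) + 262 = (811/3 - 5*√2/3) + 262 = 1597/3 - 5*√2/3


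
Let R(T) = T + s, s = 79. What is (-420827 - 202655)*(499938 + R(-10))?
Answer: -311745364374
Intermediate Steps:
R(T) = 79 + T (R(T) = T + 79 = 79 + T)
(-420827 - 202655)*(499938 + R(-10)) = (-420827 - 202655)*(499938 + (79 - 10)) = -623482*(499938 + 69) = -623482*500007 = -311745364374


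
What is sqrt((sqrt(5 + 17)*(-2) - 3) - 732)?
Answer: sqrt(-735 - 2*sqrt(22)) ≈ 27.283*I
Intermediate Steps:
sqrt((sqrt(5 + 17)*(-2) - 3) - 732) = sqrt((sqrt(22)*(-2) - 3) - 732) = sqrt((-2*sqrt(22) - 3) - 732) = sqrt((-3 - 2*sqrt(22)) - 732) = sqrt(-735 - 2*sqrt(22))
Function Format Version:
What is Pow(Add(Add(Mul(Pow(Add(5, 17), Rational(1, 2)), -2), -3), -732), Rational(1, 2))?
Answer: Pow(Add(-735, Mul(-2, Pow(22, Rational(1, 2)))), Rational(1, 2)) ≈ Mul(27.283, I)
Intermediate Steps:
Pow(Add(Add(Mul(Pow(Add(5, 17), Rational(1, 2)), -2), -3), -732), Rational(1, 2)) = Pow(Add(Add(Mul(Pow(22, Rational(1, 2)), -2), -3), -732), Rational(1, 2)) = Pow(Add(Add(Mul(-2, Pow(22, Rational(1, 2))), -3), -732), Rational(1, 2)) = Pow(Add(Add(-3, Mul(-2, Pow(22, Rational(1, 2)))), -732), Rational(1, 2)) = Pow(Add(-735, Mul(-2, Pow(22, Rational(1, 2)))), Rational(1, 2))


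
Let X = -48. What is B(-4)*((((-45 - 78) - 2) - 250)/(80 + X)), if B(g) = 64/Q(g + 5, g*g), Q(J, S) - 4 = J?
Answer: -150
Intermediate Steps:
Q(J, S) = 4 + J
B(g) = 64/(9 + g) (B(g) = 64/(4 + (g + 5)) = 64/(4 + (5 + g)) = 64/(9 + g))
B(-4)*((((-45 - 78) - 2) - 250)/(80 + X)) = (64/(9 - 4))*((((-45 - 78) - 2) - 250)/(80 - 48)) = (64/5)*(((-123 - 2) - 250)/32) = (64*(⅕))*((-125 - 250)*(1/32)) = 64*(-375*1/32)/5 = (64/5)*(-375/32) = -150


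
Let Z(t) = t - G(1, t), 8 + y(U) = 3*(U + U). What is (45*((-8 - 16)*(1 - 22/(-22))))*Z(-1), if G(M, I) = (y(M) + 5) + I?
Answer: 6480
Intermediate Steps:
y(U) = -8 + 6*U (y(U) = -8 + 3*(U + U) = -8 + 3*(2*U) = -8 + 6*U)
G(M, I) = -3 + I + 6*M (G(M, I) = ((-8 + 6*M) + 5) + I = (-3 + 6*M) + I = -3 + I + 6*M)
Z(t) = -3 (Z(t) = t - (-3 + t + 6*1) = t - (-3 + t + 6) = t - (3 + t) = t + (-3 - t) = -3)
(45*((-8 - 16)*(1 - 22/(-22))))*Z(-1) = (45*((-8 - 16)*(1 - 22/(-22))))*(-3) = (45*(-24*(1 - 22*(-1/22))))*(-3) = (45*(-24*(1 + 1)))*(-3) = (45*(-24*2))*(-3) = (45*(-48))*(-3) = -2160*(-3) = 6480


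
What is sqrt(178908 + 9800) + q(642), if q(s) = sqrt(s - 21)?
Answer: 2*sqrt(47177) + 3*sqrt(69) ≈ 459.33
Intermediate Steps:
q(s) = sqrt(-21 + s)
sqrt(178908 + 9800) + q(642) = sqrt(178908 + 9800) + sqrt(-21 + 642) = sqrt(188708) + sqrt(621) = 2*sqrt(47177) + 3*sqrt(69)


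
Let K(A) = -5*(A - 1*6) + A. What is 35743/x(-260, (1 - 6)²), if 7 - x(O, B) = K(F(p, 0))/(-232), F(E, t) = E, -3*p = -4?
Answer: 12438564/2473 ≈ 5029.8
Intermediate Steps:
p = 4/3 (p = -⅓*(-4) = 4/3 ≈ 1.3333)
K(A) = 30 - 4*A (K(A) = -5*(A - 6) + A = -5*(-6 + A) + A = (30 - 5*A) + A = 30 - 4*A)
x(O, B) = 2473/348 (x(O, B) = 7 - (30 - 4*4/3)/(-232) = 7 - (30 - 16/3)*(-1)/232 = 7 - 74*(-1)/(3*232) = 7 - 1*(-37/348) = 7 + 37/348 = 2473/348)
35743/x(-260, (1 - 6)²) = 35743/(2473/348) = 35743*(348/2473) = 12438564/2473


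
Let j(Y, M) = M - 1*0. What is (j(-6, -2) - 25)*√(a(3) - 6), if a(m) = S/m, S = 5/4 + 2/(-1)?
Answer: -135*I/2 ≈ -67.5*I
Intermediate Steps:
S = -¾ (S = 5*(¼) + 2*(-1) = 5/4 - 2 = -¾ ≈ -0.75000)
j(Y, M) = M (j(Y, M) = M + 0 = M)
a(m) = -3/(4*m)
(j(-6, -2) - 25)*√(a(3) - 6) = (-2 - 25)*√(-¾/3 - 6) = -27*√(-¾*⅓ - 6) = -27*√(-¼ - 6) = -135*I/2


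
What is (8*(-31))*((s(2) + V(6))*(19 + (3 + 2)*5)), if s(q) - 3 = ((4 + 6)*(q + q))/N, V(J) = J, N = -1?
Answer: 338272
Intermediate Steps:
s(q) = 3 - 20*q (s(q) = 3 + ((4 + 6)*(q + q))/(-1) = 3 + (10*(2*q))*(-1) = 3 + (20*q)*(-1) = 3 - 20*q)
(8*(-31))*((s(2) + V(6))*(19 + (3 + 2)*5)) = (8*(-31))*(((3 - 20*2) + 6)*(19 + (3 + 2)*5)) = -248*((3 - 40) + 6)*(19 + 5*5) = -248*(-37 + 6)*(19 + 25) = -(-7688)*44 = -248*(-1364) = 338272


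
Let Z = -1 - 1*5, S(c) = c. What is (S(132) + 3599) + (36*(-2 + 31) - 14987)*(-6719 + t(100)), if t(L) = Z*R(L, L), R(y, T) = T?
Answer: 102052548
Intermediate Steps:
Z = -6 (Z = -1 - 5 = -6)
t(L) = -6*L
(S(132) + 3599) + (36*(-2 + 31) - 14987)*(-6719 + t(100)) = (132 + 3599) + (36*(-2 + 31) - 14987)*(-6719 - 6*100) = 3731 + (36*29 - 14987)*(-6719 - 600) = 3731 + (1044 - 14987)*(-7319) = 3731 - 13943*(-7319) = 3731 + 102048817 = 102052548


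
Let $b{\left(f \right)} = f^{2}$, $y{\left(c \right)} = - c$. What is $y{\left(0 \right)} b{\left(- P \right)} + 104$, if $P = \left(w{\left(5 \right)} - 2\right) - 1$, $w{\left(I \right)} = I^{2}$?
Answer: $104$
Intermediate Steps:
$P = 22$ ($P = \left(5^{2} - 2\right) - 1 = \left(25 - 2\right) - 1 = 23 - 1 = 22$)
$y{\left(0 \right)} b{\left(- P \right)} + 104 = \left(-1\right) 0 \left(\left(-1\right) 22\right)^{2} + 104 = 0 \left(-22\right)^{2} + 104 = 0 \cdot 484 + 104 = 0 + 104 = 104$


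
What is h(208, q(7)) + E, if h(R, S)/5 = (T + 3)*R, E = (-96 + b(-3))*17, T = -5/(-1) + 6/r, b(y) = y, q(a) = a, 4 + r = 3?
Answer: 397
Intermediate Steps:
r = -1 (r = -4 + 3 = -1)
T = -1 (T = -5/(-1) + 6/(-1) = -5*(-1) + 6*(-1) = 5 - 6 = -1)
E = -1683 (E = (-96 - 3)*17 = -99*17 = -1683)
h(R, S) = 10*R (h(R, S) = 5*((-1 + 3)*R) = 5*(2*R) = 10*R)
h(208, q(7)) + E = 10*208 - 1683 = 2080 - 1683 = 397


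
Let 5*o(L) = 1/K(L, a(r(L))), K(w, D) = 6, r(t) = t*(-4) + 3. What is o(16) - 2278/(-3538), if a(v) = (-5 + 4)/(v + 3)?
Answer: 35939/53070 ≈ 0.67720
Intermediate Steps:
r(t) = 3 - 4*t (r(t) = -4*t + 3 = 3 - 4*t)
a(v) = -1/(3 + v)
o(L) = 1/30 (o(L) = (1/5)/6 = (1/5)*(1/6) = 1/30)
o(16) - 2278/(-3538) = 1/30 - 2278/(-3538) = 1/30 - 2278*(-1/3538) = 1/30 + 1139/1769 = 35939/53070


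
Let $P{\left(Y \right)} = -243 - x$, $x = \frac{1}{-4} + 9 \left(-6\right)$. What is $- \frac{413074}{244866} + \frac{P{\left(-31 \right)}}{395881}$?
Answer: $- \frac{327148733303}{193875593892} \approx -1.6874$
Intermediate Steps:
$x = - \frac{217}{4}$ ($x = - \frac{1}{4} - 54 = - \frac{217}{4} \approx -54.25$)
$P{\left(Y \right)} = - \frac{755}{4}$ ($P{\left(Y \right)} = -243 - - \frac{217}{4} = -243 + \frac{217}{4} = - \frac{755}{4}$)
$- \frac{413074}{244866} + \frac{P{\left(-31 \right)}}{395881} = - \frac{413074}{244866} - \frac{755}{4 \cdot 395881} = \left(-413074\right) \frac{1}{244866} - \frac{755}{1583524} = - \frac{206537}{122433} - \frac{755}{1583524} = - \frac{327148733303}{193875593892}$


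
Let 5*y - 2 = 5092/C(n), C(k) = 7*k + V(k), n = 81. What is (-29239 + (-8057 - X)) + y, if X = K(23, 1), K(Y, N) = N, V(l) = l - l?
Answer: -105730769/2835 ≈ -37295.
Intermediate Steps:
V(l) = 0
X = 1
C(k) = 7*k (C(k) = 7*k + 0 = 7*k)
y = 6226/2835 (y = ⅖ + (5092/((7*81)))/5 = ⅖ + (5092/567)/5 = ⅖ + (5092*(1/567))/5 = ⅖ + (⅕)*(5092/567) = ⅖ + 5092/2835 = 6226/2835 ≈ 2.1961)
(-29239 + (-8057 - X)) + y = (-29239 + (-8057 - 1*1)) + 6226/2835 = (-29239 + (-8057 - 1)) + 6226/2835 = (-29239 - 8058) + 6226/2835 = -37297 + 6226/2835 = -105730769/2835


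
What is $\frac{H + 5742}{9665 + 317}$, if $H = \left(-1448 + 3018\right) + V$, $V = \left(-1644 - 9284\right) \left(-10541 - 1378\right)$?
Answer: $\frac{65129072}{4991} \approx 13049.0$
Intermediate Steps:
$V = 130250832$ ($V = \left(-10928\right) \left(-11919\right) = 130250832$)
$H = 130252402$ ($H = \left(-1448 + 3018\right) + 130250832 = 1570 + 130250832 = 130252402$)
$\frac{H + 5742}{9665 + 317} = \frac{130252402 + 5742}{9665 + 317} = \frac{130258144}{9982} = 130258144 \cdot \frac{1}{9982} = \frac{65129072}{4991}$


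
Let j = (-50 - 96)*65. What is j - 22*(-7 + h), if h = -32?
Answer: -8632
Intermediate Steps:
j = -9490 (j = -146*65 = -9490)
j - 22*(-7 + h) = -9490 - 22*(-7 - 32) = -9490 - 22*(-39) = -9490 - 1*(-858) = -9490 + 858 = -8632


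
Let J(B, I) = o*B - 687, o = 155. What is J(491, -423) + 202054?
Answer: 277472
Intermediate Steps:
J(B, I) = -687 + 155*B (J(B, I) = 155*B - 687 = -687 + 155*B)
J(491, -423) + 202054 = (-687 + 155*491) + 202054 = (-687 + 76105) + 202054 = 75418 + 202054 = 277472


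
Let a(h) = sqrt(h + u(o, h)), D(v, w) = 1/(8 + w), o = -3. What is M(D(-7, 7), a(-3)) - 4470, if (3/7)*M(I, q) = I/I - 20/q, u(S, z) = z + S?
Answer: -13403/3 + 140*I/9 ≈ -4467.7 + 15.556*I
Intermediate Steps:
u(S, z) = S + z
a(h) = sqrt(-3 + 2*h) (a(h) = sqrt(h + (-3 + h)) = sqrt(-3 + 2*h))
M(I, q) = 7/3 - 140/(3*q) (M(I, q) = 7*(I/I - 20/q)/3 = 7*(1 - 20/q)/3 = 7/3 - 140/(3*q))
M(D(-7, 7), a(-3)) - 4470 = 7*(-20 + sqrt(-3 + 2*(-3)))/(3*(sqrt(-3 + 2*(-3)))) - 4470 = 7*(-20 + sqrt(-3 - 6))/(3*(sqrt(-3 - 6))) - 4470 = 7*(-20 + sqrt(-9))/(3*(sqrt(-9))) - 4470 = 7*(-20 + 3*I)/(3*((3*I))) - 4470 = 7*(-I/3)*(-20 + 3*I)/3 - 4470 = -7*I*(-20 + 3*I)/9 - 4470 = -4470 - 7*I*(-20 + 3*I)/9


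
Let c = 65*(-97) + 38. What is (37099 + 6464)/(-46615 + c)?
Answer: -43563/52882 ≈ -0.82378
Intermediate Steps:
c = -6267 (c = -6305 + 38 = -6267)
(37099 + 6464)/(-46615 + c) = (37099 + 6464)/(-46615 - 6267) = 43563/(-52882) = 43563*(-1/52882) = -43563/52882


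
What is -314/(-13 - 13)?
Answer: 157/13 ≈ 12.077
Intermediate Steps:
-314/(-13 - 13) = -314/(-26) = -1/26*(-314) = 157/13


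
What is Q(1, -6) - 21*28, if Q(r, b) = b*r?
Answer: -594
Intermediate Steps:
Q(1, -6) - 21*28 = -6*1 - 21*28 = -6 - 588 = -594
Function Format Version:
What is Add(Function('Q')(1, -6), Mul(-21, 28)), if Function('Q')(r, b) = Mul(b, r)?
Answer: -594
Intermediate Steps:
Add(Function('Q')(1, -6), Mul(-21, 28)) = Add(Mul(-6, 1), Mul(-21, 28)) = Add(-6, -588) = -594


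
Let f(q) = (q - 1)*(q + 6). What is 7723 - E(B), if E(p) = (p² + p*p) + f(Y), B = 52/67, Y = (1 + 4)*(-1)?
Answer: 34690073/4489 ≈ 7727.8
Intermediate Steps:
Y = -5 (Y = 5*(-1) = -5)
f(q) = (-1 + q)*(6 + q)
B = 52/67 (B = 52*(1/67) = 52/67 ≈ 0.77612)
E(p) = -6 + 2*p² (E(p) = (p² + p*p) + (-6 + (-5)² + 5*(-5)) = (p² + p²) + (-6 + 25 - 25) = 2*p² - 6 = -6 + 2*p²)
7723 - E(B) = 7723 - (-6 + 2*(52/67)²) = 7723 - (-6 + 2*(2704/4489)) = 7723 - (-6 + 5408/4489) = 7723 - 1*(-21526/4489) = 7723 + 21526/4489 = 34690073/4489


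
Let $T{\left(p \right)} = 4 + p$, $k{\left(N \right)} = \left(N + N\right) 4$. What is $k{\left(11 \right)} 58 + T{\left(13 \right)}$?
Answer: $5121$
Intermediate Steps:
$k{\left(N \right)} = 8 N$ ($k{\left(N \right)} = 2 N 4 = 8 N$)
$k{\left(11 \right)} 58 + T{\left(13 \right)} = 8 \cdot 11 \cdot 58 + \left(4 + 13\right) = 88 \cdot 58 + 17 = 5104 + 17 = 5121$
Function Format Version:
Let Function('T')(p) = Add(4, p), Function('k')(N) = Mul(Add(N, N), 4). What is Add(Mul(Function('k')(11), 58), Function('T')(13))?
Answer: 5121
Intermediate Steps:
Function('k')(N) = Mul(8, N) (Function('k')(N) = Mul(Mul(2, N), 4) = Mul(8, N))
Add(Mul(Function('k')(11), 58), Function('T')(13)) = Add(Mul(Mul(8, 11), 58), Add(4, 13)) = Add(Mul(88, 58), 17) = Add(5104, 17) = 5121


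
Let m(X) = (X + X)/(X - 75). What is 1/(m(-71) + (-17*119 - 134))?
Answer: -73/157390 ≈ -0.00046382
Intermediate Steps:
m(X) = 2*X/(-75 + X) (m(X) = (2*X)/(-75 + X) = 2*X/(-75 + X))
1/(m(-71) + (-17*119 - 134)) = 1/(2*(-71)/(-75 - 71) + (-17*119 - 134)) = 1/(2*(-71)/(-146) + (-2023 - 134)) = 1/(2*(-71)*(-1/146) - 2157) = 1/(71/73 - 2157) = 1/(-157390/73) = -73/157390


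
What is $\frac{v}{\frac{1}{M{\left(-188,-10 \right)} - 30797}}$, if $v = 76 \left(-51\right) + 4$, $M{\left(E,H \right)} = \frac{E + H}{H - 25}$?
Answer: $\frac{4172842784}{35} \approx 1.1922 \cdot 10^{8}$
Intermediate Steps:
$M{\left(E,H \right)} = \frac{E + H}{-25 + H}$
$v = -3872$ ($v = -3876 + 4 = -3872$)
$\frac{v}{\frac{1}{M{\left(-188,-10 \right)} - 30797}} = - \frac{3872}{\frac{1}{\frac{-188 - 10}{-25 - 10} - 30797}} = - \frac{3872}{\frac{1}{\frac{1}{-35} \left(-198\right) - 30797}} = - \frac{3872}{\frac{1}{\left(- \frac{1}{35}\right) \left(-198\right) - 30797}} = - \frac{3872}{\frac{1}{\frac{198}{35} - 30797}} = - \frac{3872}{\frac{1}{- \frac{1077697}{35}}} = - \frac{3872}{- \frac{35}{1077697}} = \left(-3872\right) \left(- \frac{1077697}{35}\right) = \frac{4172842784}{35}$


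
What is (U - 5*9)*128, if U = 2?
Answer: -5504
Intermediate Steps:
(U - 5*9)*128 = (2 - 5*9)*128 = (2 - 45)*128 = -43*128 = -5504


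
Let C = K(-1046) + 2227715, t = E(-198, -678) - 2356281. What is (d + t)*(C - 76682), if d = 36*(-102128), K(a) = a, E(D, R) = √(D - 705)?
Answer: -12970632922443 + 2149987*I*√903 ≈ -1.2971e+13 + 6.4607e+7*I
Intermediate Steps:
E(D, R) = √(-705 + D)
t = -2356281 + I*√903 (t = √(-705 - 198) - 2356281 = √(-903) - 2356281 = I*√903 - 2356281 = -2356281 + I*√903 ≈ -2.3563e+6 + 30.05*I)
d = -3676608
C = 2226669 (C = -1046 + 2227715 = 2226669)
(d + t)*(C - 76682) = (-3676608 + (-2356281 + I*√903))*(2226669 - 76682) = (-6032889 + I*√903)*2149987 = -12970632922443 + 2149987*I*√903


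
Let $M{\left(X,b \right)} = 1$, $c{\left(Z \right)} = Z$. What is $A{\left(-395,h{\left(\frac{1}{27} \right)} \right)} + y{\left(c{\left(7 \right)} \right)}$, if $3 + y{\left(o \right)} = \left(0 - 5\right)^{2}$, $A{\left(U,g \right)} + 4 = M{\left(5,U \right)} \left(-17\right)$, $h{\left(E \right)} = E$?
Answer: $1$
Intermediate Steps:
$A{\left(U,g \right)} = -21$ ($A{\left(U,g \right)} = -4 + 1 \left(-17\right) = -4 - 17 = -21$)
$y{\left(o \right)} = 22$ ($y{\left(o \right)} = -3 + \left(0 - 5\right)^{2} = -3 + \left(-5\right)^{2} = -3 + 25 = 22$)
$A{\left(-395,h{\left(\frac{1}{27} \right)} \right)} + y{\left(c{\left(7 \right)} \right)} = -21 + 22 = 1$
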